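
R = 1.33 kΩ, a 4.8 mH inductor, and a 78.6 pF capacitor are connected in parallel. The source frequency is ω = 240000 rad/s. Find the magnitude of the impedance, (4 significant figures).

X_L = ωL = 1152 Ω
X_C = 1/(ωC) = 53010 Ω
Parallel: admittances add. Y = 1/R + 1/(jωL) + jωC
Y = (0.0007519 − j0.0008492) S
|Y| = 0.001134 S → |Z| = 1/|Y| = 881.7 Ω, ∠Z = −∠Y = 48.48°

881.7 Ω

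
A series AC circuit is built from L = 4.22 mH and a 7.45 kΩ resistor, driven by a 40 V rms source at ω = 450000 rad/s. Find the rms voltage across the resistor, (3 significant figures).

X_L = ωL = 1900 Ω
Z = 7450 + j1900 Ω
|Z| = √(7450² + 1900²) = 7690 Ω
I = V/|Z| = 5.20 mA
V_R = I·|Z_R| = 0.00520 × 7450 = 38.8 V

38.8 V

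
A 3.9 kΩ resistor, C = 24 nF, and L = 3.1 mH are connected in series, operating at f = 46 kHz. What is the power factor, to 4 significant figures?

ω = 2πf = 289000 rad/s
X_L = ωL = 896.0 Ω
X_C = 1/(ωC) = 144.2 Ω
Net reactance X = X_L − X_C = 751.8 Ω
Z = 3900 + j751.8 Ω
|Z| = √(3900² + 751.8²) = 3972 Ω
∠Z = arctan(751.8/3900) = 10.91°
cos φ = cos(10.91°) = 0.9819

0.9819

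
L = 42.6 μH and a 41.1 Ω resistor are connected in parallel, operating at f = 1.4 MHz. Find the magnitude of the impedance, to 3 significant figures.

40.9 Ω

ω = 2πf = 8.796e+06 rad/s
X_L = ωL = 375 Ω
Parallel: admittances add. Y = 1/R + 1/(jωL)
Y = (0.0243 − j0.00267) S
|Y| = 0.0245 S → |Z| = 1/|Y| = 40.9 Ω, ∠Z = −∠Y = 6.26°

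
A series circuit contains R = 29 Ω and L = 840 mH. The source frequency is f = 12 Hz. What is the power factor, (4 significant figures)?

ω = 2πf = 75.40 rad/s
X_L = ωL = 63.33 Ω
Z = 29.00 + j63.33 Ω
|Z| = √(29.00² + 63.33²) = 69.66 Ω
∠Z = arctan(63.33/29.00) = 65.40°
cos φ = cos(65.40°) = 0.4163

0.4163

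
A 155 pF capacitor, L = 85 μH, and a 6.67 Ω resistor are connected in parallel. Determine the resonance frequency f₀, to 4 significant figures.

1.387 MHz

ω₀ = 1/√(LC) = 1/√(8.5e-05 × 1.55e-10) = 8.712e+06 rad/s
f₀ = ω₀/(2π) = 1.387 MHz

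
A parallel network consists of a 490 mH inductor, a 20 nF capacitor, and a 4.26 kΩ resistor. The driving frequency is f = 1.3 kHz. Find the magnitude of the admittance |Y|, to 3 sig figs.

ω = 2πf = 8168 rad/s
X_L = ωL = 4000 Ω
X_C = 1/(ωC) = 6120 Ω
Parallel: admittances add. Y = 1/R + 1/(jωL) + jωC
Y = (0.000235 − j8.65e-05) S
|Y| = 0.000250 S → |Z| = 1/|Y| = 4000 Ω, ∠Z = −∠Y = 20.2°

250 μS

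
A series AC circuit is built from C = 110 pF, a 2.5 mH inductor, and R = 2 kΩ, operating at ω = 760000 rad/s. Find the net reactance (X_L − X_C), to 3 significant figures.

X_L = ωL = 1900 Ω
X_C = 1/(ωC) = 12000 Ω
X = 1900 − 12000 = -10100 Ω

-10100 Ω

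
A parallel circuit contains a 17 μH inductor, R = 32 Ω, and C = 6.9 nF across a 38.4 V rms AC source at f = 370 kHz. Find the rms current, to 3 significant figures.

1.25 A

ω = 2πf = 2.325e+06 rad/s
X_L = ωL = 39.5 Ω
X_C = 1/(ωC) = 62.3 Ω
Parallel: admittances add. Y = 1/R + 1/(jωL) + jωC
Y = (0.0312 − j0.00926) S
|Y| = 0.0326 S → |Z| = 1/|Y| = 30.7 Ω, ∠Z = −∠Y = 16.5°
I = V/|Z| = 38.4/30.7 = 1.25 A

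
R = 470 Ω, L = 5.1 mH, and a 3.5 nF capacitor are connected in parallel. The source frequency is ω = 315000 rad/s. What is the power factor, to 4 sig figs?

X_L = ωL = 1607 Ω
X_C = 1/(ωC) = 907.0 Ω
Parallel: admittances add. Y = 1/R + 1/(jωL) + jωC
Y = (0.002128 + j0.0004800) S
|Y| = 0.002181 S → |Z| = 1/|Y| = 458.5 Ω, ∠Z = −∠Y = -12.71°
cos φ = cos(-12.71°) = 0.9755

0.9755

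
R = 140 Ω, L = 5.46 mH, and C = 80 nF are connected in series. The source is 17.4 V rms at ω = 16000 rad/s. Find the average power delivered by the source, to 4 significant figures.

X_L = ωL = 87.36 Ω
X_C = 1/(ωC) = 781.2 Ω
Net reactance X = X_L − X_C = -693.9 Ω
Z = 140.0 − j693.9 Ω
|Z| = √(140.0² + 693.9²) = 707.9 Ω
∠Z = arctan(-693.9/140.0) = -78.59°
I = V/|Z| = 24.58 mA
P = VI cos φ = 17.4 × 0.02458 × cos(-78.59°) = 84.59 mW

84.59 mW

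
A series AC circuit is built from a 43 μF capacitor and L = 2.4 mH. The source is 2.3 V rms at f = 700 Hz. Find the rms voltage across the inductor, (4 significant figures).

ω = 2πf = 4398 rad/s
X_L = ωL = 10.56 Ω
X_C = 1/(ωC) = 5.288 Ω
Net reactance X = X_L − X_C = 5.268 Ω
Z = j5.268 Ω
|Z| = √(0² + 5.268²) = 5.268 Ω
I = V/|Z| = 436.6 mA
V_L = I·|Z_L| = 0.4366 × 10.56 = 4.608 V

4.608 V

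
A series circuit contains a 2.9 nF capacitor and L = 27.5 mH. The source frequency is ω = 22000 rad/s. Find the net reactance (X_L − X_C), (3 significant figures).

X_L = ωL = 605 Ω
X_C = 1/(ωC) = 15700 Ω
X = 605 − 15700 = -15100 Ω

-15100 Ω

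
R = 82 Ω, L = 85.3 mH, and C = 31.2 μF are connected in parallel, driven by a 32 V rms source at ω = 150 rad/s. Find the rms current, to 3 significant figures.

2.38 A

X_L = ωL = 12.8 Ω
X_C = 1/(ωC) = 214 Ω
Parallel: admittances add. Y = 1/R + 1/(jωL) + jωC
Y = (0.0122 − j0.0735) S
|Y| = 0.0745 S → |Z| = 1/|Y| = 13.4 Ω, ∠Z = −∠Y = 80.6°
I = V/|Z| = 32/13.4 = 2.38 A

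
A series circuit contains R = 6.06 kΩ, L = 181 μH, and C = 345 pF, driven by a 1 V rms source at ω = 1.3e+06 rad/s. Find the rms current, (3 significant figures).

X_L = ωL = 235 Ω
X_C = 1/(ωC) = 2230 Ω
Net reactance X = X_L − X_C = -1990 Ω
Z = 6060 − j1990 Ω
|Z| = √(6060² + 1990²) = 6380 Ω
I = V/|Z| = 1/6380 = 157 μA

157 μA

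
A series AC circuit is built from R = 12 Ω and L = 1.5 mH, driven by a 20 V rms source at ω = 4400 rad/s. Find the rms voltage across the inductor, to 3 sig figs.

X_L = ωL = 6.60 Ω
Z = 12.0 + j6.60 Ω
|Z| = √(12.0² + 6.60²) = 13.7 Ω
I = V/|Z| = 1.46 A
V_L = I·|Z_L| = 1.46 × 6.60 = 9.64 V

9.64 V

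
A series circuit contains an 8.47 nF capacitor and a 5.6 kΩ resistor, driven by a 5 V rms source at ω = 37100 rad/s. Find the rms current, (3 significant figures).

776 μA

X_C = 1/(ωC) = 3180 Ω
Z = 5600 − j3180 Ω
|Z| = √(5600² + 3180²) = 6440 Ω
I = V/|Z| = 5/6440 = 776 μA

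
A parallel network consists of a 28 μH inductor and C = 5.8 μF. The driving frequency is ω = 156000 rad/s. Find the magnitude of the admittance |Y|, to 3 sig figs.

X_L = ωL = 4.37 Ω
X_C = 1/(ωC) = 1.11 Ω
Parallel: admittances add. Y = 1/(jωL) + jωC
Y = (0 + j0.676) S
|Y| = 0.676 S → |Z| = 1/|Y| = 1.48 Ω, ∠Z = −∠Y = -90.0°

676 mS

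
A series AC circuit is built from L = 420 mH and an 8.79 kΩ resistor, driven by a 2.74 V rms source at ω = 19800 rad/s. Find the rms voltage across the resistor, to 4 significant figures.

1.990 V

X_L = ωL = 8316 Ω
Z = 8790 + j8316 Ω
|Z| = √(8790² + 8316²) = 12100 Ω
I = V/|Z| = 226.4 μA
V_R = I·|Z_R| = 0.0002264 × 8790 = 1.990 V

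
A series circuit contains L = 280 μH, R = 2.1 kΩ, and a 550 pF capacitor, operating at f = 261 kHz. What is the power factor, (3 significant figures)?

0.955

ω = 2πf = 1.64e+06 rad/s
X_L = ωL = 459 Ω
X_C = 1/(ωC) = 1110 Ω
Net reactance X = X_L − X_C = -650 Ω
Z = 2100 − j650 Ω
|Z| = √(2100² + 650²) = 2200 Ω
∠Z = arctan(-650/2100) = -17.2°
cos φ = cos(-17.2°) = 0.955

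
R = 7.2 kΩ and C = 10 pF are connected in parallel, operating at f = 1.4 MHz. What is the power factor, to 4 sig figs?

ω = 2πf = 8.796e+06 rad/s
X_C = 1/(ωC) = 11370 Ω
Parallel: admittances add. Y = 1/R + jωC
Y = (0.0001389 + j8.796e-05) S
|Y| = 0.0001644 S → |Z| = 1/|Y| = 6083 Ω, ∠Z = −∠Y = -32.35°
cos φ = cos(-32.35°) = 0.8448

0.8448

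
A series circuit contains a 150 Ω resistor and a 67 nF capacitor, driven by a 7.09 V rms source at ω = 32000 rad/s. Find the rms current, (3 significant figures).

14.5 mA

X_C = 1/(ωC) = 466 Ω
Z = 150 − j466 Ω
|Z| = √(150² + 466²) = 490 Ω
I = V/|Z| = 7.09/490 = 14.5 mA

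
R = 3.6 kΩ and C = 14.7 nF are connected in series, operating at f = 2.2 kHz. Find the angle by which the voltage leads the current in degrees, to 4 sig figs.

ω = 2πf = 13820 rad/s
X_C = 1/(ωC) = 4921 Ω
Z = 3600 − j4921 Ω
|Z| = √(3600² + 4921²) = 6097 Ω
∠Z = arctan(-4921/3600) = -53.81°

-53.81°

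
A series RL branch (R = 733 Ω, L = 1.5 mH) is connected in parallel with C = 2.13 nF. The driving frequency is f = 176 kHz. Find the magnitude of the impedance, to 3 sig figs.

536 Ω

ω = 2πf = 1.106e+06 rad/s
X_L = ωL = 1660 Ω
X_C = 1/(ωC) = 425 Ω
Branch 1 (R+jX_L): Z₁ = 733 + j1660 Ω, |Z₁| = 1810 Ω
Branch 2 (−jX_C): Z₂ = −j425 Ω
Parallel: Z = Z₁Z₂/(Z₁+Z₂), |Z| = 536 Ω, ∠Z = -83.1°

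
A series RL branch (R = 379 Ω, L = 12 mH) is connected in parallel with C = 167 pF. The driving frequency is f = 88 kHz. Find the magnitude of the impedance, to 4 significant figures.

17090 Ω

ω = 2πf = 552900 rad/s
X_L = ωL = 6635 Ω
X_C = 1/(ωC) = 10830 Ω
Branch 1 (R+jX_L): Z₁ = 379.0 + j6635 Ω, |Z₁| = 6646 Ω
Branch 2 (−jX_C): Z₂ = −j10830 Ω
Parallel: Z = Z₁Z₂/(Z₁+Z₂), |Z| = 17090 Ω, ∠Z = 81.57°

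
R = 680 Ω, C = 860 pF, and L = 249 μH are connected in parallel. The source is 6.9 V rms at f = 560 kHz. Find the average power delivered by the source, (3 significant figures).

ω = 2πf = 3.519e+06 rad/s
X_L = ωL = 876 Ω
X_C = 1/(ωC) = 330 Ω
Parallel: admittances add. Y = 1/R + 1/(jωL) + jωC
Y = (0.00147 + j0.00188) S
|Y| = 0.00239 S → |Z| = 1/|Y| = 418 Ω, ∠Z = −∠Y = -52.0°
I = V/|Z| = 16.5 mA
P = VI cos φ = 6.9 × 0.0165 × cos(-52.0°) = 70.0 mW

70.0 mW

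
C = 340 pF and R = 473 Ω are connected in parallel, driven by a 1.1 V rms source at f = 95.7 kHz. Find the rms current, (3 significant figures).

ω = 2πf = 601300 rad/s
X_C = 1/(ωC) = 4890 Ω
Parallel: admittances add. Y = 1/R + jωC
Y = (0.00211 + j0.000204) S
|Y| = 0.00212 S → |Z| = 1/|Y| = 471 Ω, ∠Z = −∠Y = -5.52°
I = V/|Z| = 1.1/471 = 2.34 mA

2.34 mA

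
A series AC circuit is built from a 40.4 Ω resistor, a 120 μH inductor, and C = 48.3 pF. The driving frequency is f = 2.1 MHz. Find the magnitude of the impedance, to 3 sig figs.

ω = 2πf = 1.319e+07 rad/s
X_L = ωL = 1580 Ω
X_C = 1/(ωC) = 1570 Ω
Net reactance X = X_L − X_C = 14.3 Ω
Z = 40.4 + j14.3 Ω
|Z| = √(40.4² + 14.3²) = 42.8 Ω

42.8 Ω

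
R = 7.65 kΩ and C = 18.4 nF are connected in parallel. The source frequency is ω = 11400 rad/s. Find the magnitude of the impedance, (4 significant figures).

4046 Ω

X_C = 1/(ωC) = 4767 Ω
Parallel: admittances add. Y = 1/R + jωC
Y = (0.0001307 + j0.0002098) S
|Y| = 0.0002472 S → |Z| = 1/|Y| = 4046 Ω, ∠Z = −∠Y = -58.07°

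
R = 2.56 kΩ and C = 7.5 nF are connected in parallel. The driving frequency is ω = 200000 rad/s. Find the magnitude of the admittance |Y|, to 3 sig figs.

1.55 mS

X_C = 1/(ωC) = 667 Ω
Parallel: admittances add. Y = 1/R + jωC
Y = (0.000391 + j0.00150) S
|Y| = 0.00155 S → |Z| = 1/|Y| = 645 Ω, ∠Z = −∠Y = -75.4°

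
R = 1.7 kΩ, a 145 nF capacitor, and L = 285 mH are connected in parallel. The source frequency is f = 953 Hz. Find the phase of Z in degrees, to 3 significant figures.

-25.6°

ω = 2πf = 5988 rad/s
X_L = ωL = 1710 Ω
X_C = 1/(ωC) = 1150 Ω
Parallel: admittances add. Y = 1/R + 1/(jωL) + jωC
Y = (0.000588 + j0.000282) S
|Y| = 0.000652 S → |Z| = 1/|Y| = 1530 Ω, ∠Z = −∠Y = -25.6°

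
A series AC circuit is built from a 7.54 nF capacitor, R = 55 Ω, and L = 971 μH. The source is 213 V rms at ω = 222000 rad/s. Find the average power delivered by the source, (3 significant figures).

X_L = ωL = 216 Ω
X_C = 1/(ωC) = 597 Ω
Net reactance X = X_L − X_C = -382 Ω
Z = 55.0 − j382 Ω
|Z| = √(55.0² + 382²) = 386 Ω
∠Z = arctan(-382/55.0) = -81.8°
I = V/|Z| = 552 mA
P = VI cos φ = 213 × 0.552 × cos(-81.8°) = 16.8 W

16.8 W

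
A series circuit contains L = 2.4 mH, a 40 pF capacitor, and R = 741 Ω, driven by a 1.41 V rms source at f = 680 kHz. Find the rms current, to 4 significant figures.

315.8 μA

ω = 2πf = 4.273e+06 rad/s
X_L = ωL = 10250 Ω
X_C = 1/(ωC) = 5851 Ω
Net reactance X = X_L − X_C = 4403 Ω
Z = 741.0 + j4403 Ω
|Z| = √(741.0² + 4403²) = 4465 Ω
I = V/|Z| = 1.41/4465 = 315.8 μA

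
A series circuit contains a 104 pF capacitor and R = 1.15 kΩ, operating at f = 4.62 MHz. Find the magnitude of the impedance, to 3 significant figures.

1200 Ω

ω = 2πf = 2.903e+07 rad/s
X_C = 1/(ωC) = 331 Ω
Z = 1150 − j331 Ω
|Z| = √(1150² + 331²) = 1200 Ω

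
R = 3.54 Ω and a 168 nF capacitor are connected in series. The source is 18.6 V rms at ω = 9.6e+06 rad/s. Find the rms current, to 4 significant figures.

X_C = 1/(ωC) = 0.6200 Ω
Z = 3.540 − j0.6200 Ω
|Z| = √(3.540² + 0.6200²) = 3.594 Ω
I = V/|Z| = 18.6/3.594 = 5.175 A

5.175 A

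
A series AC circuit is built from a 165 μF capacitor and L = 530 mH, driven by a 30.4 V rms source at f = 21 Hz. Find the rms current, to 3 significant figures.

1.27 A

ω = 2πf = 131.9 rad/s
X_L = ωL = 69.9 Ω
X_C = 1/(ωC) = 45.9 Ω
Net reactance X = X_L − X_C = 24.0 Ω
Z = j24.0 Ω
|Z| = √(0² + 24.0²) = 24.0 Ω
I = V/|Z| = 30.4/24.0 = 1.27 A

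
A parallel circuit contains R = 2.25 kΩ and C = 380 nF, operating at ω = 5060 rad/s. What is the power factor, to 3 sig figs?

X_C = 1/(ωC) = 520 Ω
Parallel: admittances add. Y = 1/R + jωC
Y = (0.000444 + j0.00192) S
|Y| = 0.00197 S → |Z| = 1/|Y| = 507 Ω, ∠Z = −∠Y = -77.0°
cos φ = cos(-77.0°) = 0.225

0.225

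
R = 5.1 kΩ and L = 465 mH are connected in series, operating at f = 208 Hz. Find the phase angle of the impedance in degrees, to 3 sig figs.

6.80°

ω = 2πf = 1307 rad/s
X_L = ωL = 608 Ω
Z = 5100 + j608 Ω
|Z| = √(5100² + 608²) = 5140 Ω
∠Z = arctan(608/5100) = 6.80°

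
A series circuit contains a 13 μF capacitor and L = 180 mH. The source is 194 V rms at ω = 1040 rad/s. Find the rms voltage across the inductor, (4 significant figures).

X_L = ωL = 187.2 Ω
X_C = 1/(ωC) = 73.96 Ω
Net reactance X = X_L − X_C = 113.2 Ω
Z = j113.2 Ω
|Z| = √(0² + 113.2²) = 113.2 Ω
I = V/|Z| = 1.713 A
V_L = I·|Z_L| = 1.713 × 187.2 = 320.7 V

320.7 V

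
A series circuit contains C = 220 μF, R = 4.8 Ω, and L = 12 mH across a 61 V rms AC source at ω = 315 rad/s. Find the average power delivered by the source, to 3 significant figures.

131 W

X_L = ωL = 3.78 Ω
X_C = 1/(ωC) = 14.4 Ω
Net reactance X = X_L − X_C = -10.7 Ω
Z = 4.80 − j10.7 Ω
|Z| = √(4.80² + 10.7²) = 11.7 Ω
∠Z = arctan(-10.7/4.80) = -65.7°
I = V/|Z| = 5.22 A
P = VI cos φ = 61 × 5.22 × cos(-65.7°) = 131 W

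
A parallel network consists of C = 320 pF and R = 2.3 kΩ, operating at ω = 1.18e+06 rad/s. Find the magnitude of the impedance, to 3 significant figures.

1740 Ω

X_C = 1/(ωC) = 2650 Ω
Parallel: admittances add. Y = 1/R + jωC
Y = (0.000435 + j0.000378) S
|Y| = 0.000576 S → |Z| = 1/|Y| = 1740 Ω, ∠Z = −∠Y = -41.0°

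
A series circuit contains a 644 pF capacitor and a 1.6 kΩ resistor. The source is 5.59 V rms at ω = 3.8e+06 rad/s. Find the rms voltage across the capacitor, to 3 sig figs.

X_C = 1/(ωC) = 409 Ω
Z = 1600 − j409 Ω
|Z| = √(1600² + 409²) = 1650 Ω
I = V/|Z| = 3.39 mA
V_C = I·|Z_C| = 0.00339 × 409 = 1.38 V

1.38 V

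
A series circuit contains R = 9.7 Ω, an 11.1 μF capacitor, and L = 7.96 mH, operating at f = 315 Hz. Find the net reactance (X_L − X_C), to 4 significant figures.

-29.76 Ω

ω = 2πf = 1979 rad/s
X_L = ωL = 15.75 Ω
X_C = 1/(ωC) = 45.52 Ω
X = 15.75 − 45.52 = -29.76 Ω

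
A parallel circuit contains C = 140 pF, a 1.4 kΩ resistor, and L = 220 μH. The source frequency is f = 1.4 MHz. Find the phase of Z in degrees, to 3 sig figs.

ω = 2πf = 8.796e+06 rad/s
X_L = ωL = 1940 Ω
X_C = 1/(ωC) = 812 Ω
Parallel: admittances add. Y = 1/R + 1/(jωL) + jωC
Y = (0.000714 + j0.000715) S
|Y| = 0.00101 S → |Z| = 1/|Y| = 990 Ω, ∠Z = −∠Y = -45.0°

-45.0°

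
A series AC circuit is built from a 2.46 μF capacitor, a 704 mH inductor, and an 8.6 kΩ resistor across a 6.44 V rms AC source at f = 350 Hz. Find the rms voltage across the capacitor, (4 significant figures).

0.1367 V

ω = 2πf = 2199 rad/s
X_L = ωL = 1548 Ω
X_C = 1/(ωC) = 184.8 Ω
Net reactance X = X_L − X_C = 1363 Ω
Z = 8600 + j1363 Ω
|Z| = √(8600² + 1363²) = 8707 Ω
I = V/|Z| = 739.6 μA
V_C = I·|Z_C| = 0.0007396 × 184.8 = 0.1367 V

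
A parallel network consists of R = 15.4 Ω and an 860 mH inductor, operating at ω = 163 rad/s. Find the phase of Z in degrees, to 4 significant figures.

6.269°

X_L = ωL = 140.2 Ω
Parallel: admittances add. Y = 1/R + 1/(jωL)
Y = (0.06494 − j0.007134) S
|Y| = 0.06533 S → |Z| = 1/|Y| = 15.31 Ω, ∠Z = −∠Y = 6.269°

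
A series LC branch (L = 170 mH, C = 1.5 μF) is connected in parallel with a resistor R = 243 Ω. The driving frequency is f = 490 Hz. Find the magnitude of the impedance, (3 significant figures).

191 Ω

ω = 2πf = 3079 rad/s
X_L = ωL = 523 Ω
X_C = 1/(ωC) = 217 Ω
Branch 1: Z₁ = R = 243 Ω
Branch 2 (series LC): Z₂ = j(X_L − X_C) = j307 Ω
Parallel: Z = Z₁Z₂/(Z₁+Z₂), |Z| = 191 Ω, ∠Z = 38.4°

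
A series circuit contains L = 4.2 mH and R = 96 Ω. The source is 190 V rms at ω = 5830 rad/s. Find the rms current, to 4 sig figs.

X_L = ωL = 24.49 Ω
Z = 96.00 + j24.49 Ω
|Z| = √(96.00² + 24.49²) = 99.07 Ω
I = V/|Z| = 190/99.07 = 1.918 A

1.918 A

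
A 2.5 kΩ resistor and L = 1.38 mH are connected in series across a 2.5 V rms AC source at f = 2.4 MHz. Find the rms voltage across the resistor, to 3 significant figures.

0.298 V

ω = 2πf = 1.508e+07 rad/s
X_L = ωL = 20800 Ω
Z = 2500 + j20800 Ω
|Z| = √(2500² + 20800²) = 21000 Ω
I = V/|Z| = 119 μA
V_R = I·|Z_R| = 0.000119 × 2500 = 0.298 V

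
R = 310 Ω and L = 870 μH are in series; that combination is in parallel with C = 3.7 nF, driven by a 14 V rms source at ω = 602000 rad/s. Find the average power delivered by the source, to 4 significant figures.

164.0 mW

X_L = ωL = 523.7 Ω
X_C = 1/(ωC) = 449.0 Ω
Branch 1 (R+jX_L): Z₁ = 310.0 + j523.7 Ω, |Z₁| = 608.6 Ω
Branch 2 (−jX_C): Z₂ = −j449.0 Ω
Parallel: Z = Z₁Z₂/(Z₁+Z₂), |Z| = 856.8 Ω, ∠Z = -44.18°
I = V/|Z| = 16.34 mA
P = VI cos φ = 14 × 0.01634 × cos(-44.18°) = 164.0 mW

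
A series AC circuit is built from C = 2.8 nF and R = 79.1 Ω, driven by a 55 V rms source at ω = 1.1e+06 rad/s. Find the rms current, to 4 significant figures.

164.6 mA

X_C = 1/(ωC) = 324.7 Ω
Z = 79.10 − j324.7 Ω
|Z| = √(79.10² + 324.7²) = 334.2 Ω
I = V/|Z| = 55/334.2 = 164.6 mA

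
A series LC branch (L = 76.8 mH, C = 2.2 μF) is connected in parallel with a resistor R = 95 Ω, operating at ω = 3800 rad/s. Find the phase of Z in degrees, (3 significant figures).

X_L = ωL = 292 Ω
X_C = 1/(ωC) = 120 Ω
Branch 1: Z₁ = R = 95.0 Ω
Branch 2 (series LC): Z₂ = j(X_L − X_C) = j172 Ω
Parallel: Z = Z₁Z₂/(Z₁+Z₂), |Z| = 83.2 Ω, ∠Z = 28.9°

28.9°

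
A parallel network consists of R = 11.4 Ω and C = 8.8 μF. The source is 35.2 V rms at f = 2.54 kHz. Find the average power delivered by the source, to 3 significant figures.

ω = 2πf = 15960 rad/s
X_C = 1/(ωC) = 7.12 Ω
Parallel: admittances add. Y = 1/R + jωC
Y = (0.0877 + j0.140) S
|Y| = 0.166 S → |Z| = 1/|Y| = 6.04 Ω, ∠Z = −∠Y = -58.0°
I = V/|Z| = 5.83 A
P = VI cos φ = 35.2 × 5.83 × cos(-58.0°) = 109 W

109 W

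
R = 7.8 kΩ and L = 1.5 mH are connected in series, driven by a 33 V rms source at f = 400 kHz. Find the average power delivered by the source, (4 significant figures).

113.2 mW

ω = 2πf = 2.513e+06 rad/s
X_L = ωL = 3770 Ω
Z = 7800 + j3770 Ω
|Z| = √(7800² + 3770²) = 8663 Ω
∠Z = arctan(3770/7800) = 25.80°
I = V/|Z| = 3.809 mA
P = VI cos φ = 33 × 0.003809 × cos(25.80°) = 113.2 mW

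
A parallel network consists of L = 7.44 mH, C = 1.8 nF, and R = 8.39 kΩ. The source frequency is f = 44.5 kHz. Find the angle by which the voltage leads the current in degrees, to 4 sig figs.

ω = 2πf = 279600 rad/s
X_L = ωL = 2080 Ω
X_C = 1/(ωC) = 1987 Ω
Parallel: admittances add. Y = 1/R + 1/(jωL) + jωC
Y = (0.0001192 + j2.257e-05) S
|Y| = 0.0001213 S → |Z| = 1/|Y| = 8244 Ω, ∠Z = −∠Y = -10.72°

-10.72°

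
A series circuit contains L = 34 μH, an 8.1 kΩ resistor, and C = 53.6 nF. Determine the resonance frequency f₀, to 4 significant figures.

117.9 kHz

ω₀ = 1/√(LC) = 1/√(3.4e-05 × 5.36e-08) = 740800 rad/s
f₀ = ω₀/(2π) = 117.9 kHz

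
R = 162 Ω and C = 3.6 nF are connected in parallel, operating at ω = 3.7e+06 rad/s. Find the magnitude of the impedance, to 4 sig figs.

X_C = 1/(ωC) = 75.08 Ω
Parallel: admittances add. Y = 1/R + jωC
Y = (0.006173 + j0.01332) S
|Y| = 0.01468 S → |Z| = 1/|Y| = 68.12 Ω, ∠Z = −∠Y = -65.14°

68.12 Ω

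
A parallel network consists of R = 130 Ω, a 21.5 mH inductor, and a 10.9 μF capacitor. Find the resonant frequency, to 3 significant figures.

ω₀ = 1/√(LC) = 1/√(0.0215 × 1.09e-05) = 2066 rad/s
f₀ = ω₀/(2π) = 329 Hz

329 Hz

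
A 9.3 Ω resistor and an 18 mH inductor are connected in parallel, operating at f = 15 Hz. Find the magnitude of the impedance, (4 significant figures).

ω = 2πf = 94.25 rad/s
X_L = ωL = 1.696 Ω
Parallel: admittances add. Y = 1/R + 1/(jωL)
Y = (0.1075 − j0.5895) S
|Y| = 0.5992 S → |Z| = 1/|Y| = 1.669 Ω, ∠Z = −∠Y = 79.66°

1.669 Ω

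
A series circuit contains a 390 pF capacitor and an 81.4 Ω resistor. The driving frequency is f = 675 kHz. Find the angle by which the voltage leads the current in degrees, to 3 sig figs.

ω = 2πf = 4.241e+06 rad/s
X_C = 1/(ωC) = 605 Ω
Z = 81.4 − j605 Ω
|Z| = √(81.4² + 605²) = 610 Ω
∠Z = arctan(-605/81.4) = -82.3°

-82.3°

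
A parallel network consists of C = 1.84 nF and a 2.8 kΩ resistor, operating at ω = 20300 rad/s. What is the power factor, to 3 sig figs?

0.995

X_C = 1/(ωC) = 26800 Ω
Parallel: admittances add. Y = 1/R + jωC
Y = (0.000357 + j3.74e-05) S
|Y| = 0.000359 S → |Z| = 1/|Y| = 2780 Ω, ∠Z = −∠Y = -5.97°
cos φ = cos(-5.97°) = 0.995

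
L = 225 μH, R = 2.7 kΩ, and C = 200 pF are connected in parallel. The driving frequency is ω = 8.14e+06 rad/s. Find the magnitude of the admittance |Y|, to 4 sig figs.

1.144 mS

X_L = ωL = 1832 Ω
X_C = 1/(ωC) = 614.3 Ω
Parallel: admittances add. Y = 1/R + 1/(jωL) + jωC
Y = (0.0003704 + j0.001082) S
|Y| = 0.001144 S → |Z| = 1/|Y| = 874.4 Ω, ∠Z = −∠Y = -71.10°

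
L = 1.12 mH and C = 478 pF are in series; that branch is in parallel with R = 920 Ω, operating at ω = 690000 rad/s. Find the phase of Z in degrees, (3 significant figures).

-22.2°

X_L = ωL = 773 Ω
X_C = 1/(ωC) = 3030 Ω
Branch 1: Z₁ = R = 920 Ω
Branch 2 (series LC): Z₂ = j(X_L − X_C) = −j2260 Ω
Parallel: Z = Z₁Z₂/(Z₁+Z₂), |Z| = 852 Ω, ∠Z = -22.2°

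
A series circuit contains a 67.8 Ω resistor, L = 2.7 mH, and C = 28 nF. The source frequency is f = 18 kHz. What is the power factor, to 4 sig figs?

0.9884

ω = 2πf = 113100 rad/s
X_L = ωL = 305.4 Ω
X_C = 1/(ωC) = 315.8 Ω
Net reactance X = X_L − X_C = -10.42 Ω
Z = 67.80 − j10.42 Ω
|Z| = √(67.80² + 10.42²) = 68.60 Ω
∠Z = arctan(-10.42/67.80) = -8.738°
cos φ = cos(-8.738°) = 0.9884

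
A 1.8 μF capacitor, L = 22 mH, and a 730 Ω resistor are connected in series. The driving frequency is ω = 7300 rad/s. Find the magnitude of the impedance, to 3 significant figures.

X_L = ωL = 161 Ω
X_C = 1/(ωC) = 76.1 Ω
Net reactance X = X_L − X_C = 84.5 Ω
Z = 730 + j84.5 Ω
|Z| = √(730² + 84.5²) = 735 Ω

735 Ω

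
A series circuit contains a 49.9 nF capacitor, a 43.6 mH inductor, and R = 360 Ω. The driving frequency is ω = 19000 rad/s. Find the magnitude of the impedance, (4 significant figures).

425.2 Ω

X_L = ωL = 828.4 Ω
X_C = 1/(ωC) = 1055 Ω
Net reactance X = X_L − X_C = -226.3 Ω
Z = 360.0 − j226.3 Ω
|Z| = √(360.0² + 226.3²) = 425.2 Ω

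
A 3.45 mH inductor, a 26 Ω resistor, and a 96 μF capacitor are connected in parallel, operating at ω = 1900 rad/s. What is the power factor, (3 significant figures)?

X_L = ωL = 6.55 Ω
X_C = 1/(ωC) = 5.48 Ω
Parallel: admittances add. Y = 1/R + 1/(jωL) + jωC
Y = (0.0385 + j0.0298) S
|Y| = 0.0487 S → |Z| = 1/|Y| = 20.5 Ω, ∠Z = −∠Y = -37.8°
cos φ = cos(-37.8°) = 0.790

0.790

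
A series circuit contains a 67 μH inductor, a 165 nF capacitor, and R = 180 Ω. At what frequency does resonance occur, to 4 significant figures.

ω₀ = 1/√(LC) = 1/√(6.7e-05 × 1.65e-07) = 300800 rad/s
f₀ = ω₀/(2π) = 47.87 kHz

47.87 kHz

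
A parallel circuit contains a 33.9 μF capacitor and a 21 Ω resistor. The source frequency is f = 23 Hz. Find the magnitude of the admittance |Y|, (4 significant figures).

ω = 2πf = 144.5 rad/s
X_C = 1/(ωC) = 204.1 Ω
Parallel: admittances add. Y = 1/R + jωC
Y = (0.04762 + j0.004899) S
|Y| = 0.04787 S → |Z| = 1/|Y| = 20.89 Ω, ∠Z = −∠Y = -5.874°

47.87 mS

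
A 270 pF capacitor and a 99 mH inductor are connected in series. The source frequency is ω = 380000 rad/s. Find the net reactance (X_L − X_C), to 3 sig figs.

27900 Ω

X_L = ωL = 37600 Ω
X_C = 1/(ωC) = 9750 Ω
X = 37600 − 9750 = 27900 Ω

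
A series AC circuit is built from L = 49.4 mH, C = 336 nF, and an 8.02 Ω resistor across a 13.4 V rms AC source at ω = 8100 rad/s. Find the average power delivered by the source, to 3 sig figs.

1.27 W

X_L = ωL = 400 Ω
X_C = 1/(ωC) = 367 Ω
Net reactance X = X_L − X_C = 32.7 Ω
Z = 8.02 + j32.7 Ω
|Z| = √(8.02² + 32.7²) = 33.7 Ω
∠Z = arctan(32.7/8.02) = 76.2°
I = V/|Z| = 398 mA
P = VI cos φ = 13.4 × 0.398 × cos(76.2°) = 1.27 W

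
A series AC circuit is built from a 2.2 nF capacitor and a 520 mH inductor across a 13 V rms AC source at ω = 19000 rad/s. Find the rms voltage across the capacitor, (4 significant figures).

X_L = ωL = 9880 Ω
X_C = 1/(ωC) = 23920 Ω
Net reactance X = X_L − X_C = -14040 Ω
Z = − j14040 Ω
|Z| = √(0² + 14040²) = 14040 Ω
I = V/|Z| = 925.7 μA
V_C = I·|Z_C| = 0.0009257 × 23920 = 22.15 V

22.15 V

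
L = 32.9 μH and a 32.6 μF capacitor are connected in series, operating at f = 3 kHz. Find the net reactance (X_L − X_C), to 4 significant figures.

-1.007 Ω

ω = 2πf = 18850 rad/s
X_L = ωL = 0.6202 Ω
X_C = 1/(ωC) = 1.627 Ω
X = 0.6202 − 1.627 = -1.007 Ω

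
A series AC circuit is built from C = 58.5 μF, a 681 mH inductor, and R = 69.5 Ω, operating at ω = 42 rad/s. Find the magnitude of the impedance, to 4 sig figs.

X_L = ωL = 28.60 Ω
X_C = 1/(ωC) = 407.0 Ω
Net reactance X = X_L − X_C = -378.4 Ω
Z = 69.50 − j378.4 Ω
|Z| = √(69.50² + 378.4²) = 384.7 Ω

384.7 Ω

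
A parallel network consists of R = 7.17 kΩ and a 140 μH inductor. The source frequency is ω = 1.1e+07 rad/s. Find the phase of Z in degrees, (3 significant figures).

X_L = ωL = 1540 Ω
Parallel: admittances add. Y = 1/R + 1/(jωL)
Y = (0.000139 − j0.000649) S
|Y| = 0.000664 S → |Z| = 1/|Y| = 1510 Ω, ∠Z = −∠Y = 77.9°

77.9°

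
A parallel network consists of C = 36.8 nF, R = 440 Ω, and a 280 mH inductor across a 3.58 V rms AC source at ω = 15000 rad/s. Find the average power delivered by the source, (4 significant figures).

29.13 mW

X_L = ωL = 4200 Ω
X_C = 1/(ωC) = 1812 Ω
Parallel: admittances add. Y = 1/R + 1/(jωL) + jωC
Y = (0.002273 + j0.0003139) S
|Y| = 0.002294 S → |Z| = 1/|Y| = 435.9 Ω, ∠Z = −∠Y = -7.864°
I = V/|Z| = 8.214 mA
P = VI cos φ = 3.58 × 0.008214 × cos(-7.864°) = 29.13 mW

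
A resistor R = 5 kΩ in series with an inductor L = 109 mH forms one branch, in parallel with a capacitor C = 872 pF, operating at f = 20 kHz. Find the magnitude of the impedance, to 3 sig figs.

19600 Ω

ω = 2πf = 125700 rad/s
X_L = ωL = 13700 Ω
X_C = 1/(ωC) = 9130 Ω
Branch 1 (R+jX_L): Z₁ = 5000 + j13700 Ω, |Z₁| = 14600 Ω
Branch 2 (−jX_C): Z₂ = −j9130 Ω
Parallel: Z = Z₁Z₂/(Z₁+Z₂), |Z| = 19600 Ω, ∠Z = -62.5°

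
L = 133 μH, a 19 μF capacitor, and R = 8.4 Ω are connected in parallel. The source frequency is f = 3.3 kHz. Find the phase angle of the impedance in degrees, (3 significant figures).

-14.7°

ω = 2πf = 20730 rad/s
X_L = ωL = 2.76 Ω
X_C = 1/(ωC) = 2.54 Ω
Parallel: admittances add. Y = 1/R + 1/(jωL) + jωC
Y = (0.119 + j0.0313) S
|Y| = 0.123 S → |Z| = 1/|Y| = 8.12 Ω, ∠Z = −∠Y = -14.7°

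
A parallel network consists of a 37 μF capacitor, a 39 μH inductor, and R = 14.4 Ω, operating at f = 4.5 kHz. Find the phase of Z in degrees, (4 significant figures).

-63.50°

ω = 2πf = 28270 rad/s
X_L = ωL = 1.103 Ω
X_C = 1/(ωC) = 0.9559 Ω
Parallel: admittances add. Y = 1/R + 1/(jωL) + jωC
Y = (0.06944 + j0.1393) S
|Y| = 0.1556 S → |Z| = 1/|Y| = 6.425 Ω, ∠Z = −∠Y = -63.50°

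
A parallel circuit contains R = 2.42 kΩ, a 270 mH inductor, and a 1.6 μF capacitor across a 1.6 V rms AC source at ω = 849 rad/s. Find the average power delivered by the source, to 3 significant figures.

1.06 mW

X_L = ωL = 229 Ω
X_C = 1/(ωC) = 736 Ω
Parallel: admittances add. Y = 1/R + 1/(jωL) + jωC
Y = (0.000413 − j0.00300) S
|Y| = 0.00303 S → |Z| = 1/|Y| = 330 Ω, ∠Z = −∠Y = 82.2°
I = V/|Z| = 4.85 mA
P = VI cos φ = 1.6 × 0.00485 × cos(82.2°) = 1.06 mW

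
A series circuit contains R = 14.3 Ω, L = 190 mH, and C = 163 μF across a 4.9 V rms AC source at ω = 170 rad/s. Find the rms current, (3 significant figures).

X_L = ωL = 32.3 Ω
X_C = 1/(ωC) = 36.1 Ω
Net reactance X = X_L − X_C = -3.79 Ω
Z = 14.3 − j3.79 Ω
|Z| = √(14.3² + 3.79²) = 14.8 Ω
I = V/|Z| = 4.9/14.8 = 331 mA

331 mA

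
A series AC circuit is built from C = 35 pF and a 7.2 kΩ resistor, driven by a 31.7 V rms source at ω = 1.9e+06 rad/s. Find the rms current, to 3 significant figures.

1.90 mA

X_C = 1/(ωC) = 15000 Ω
Z = 7200 − j15000 Ω
|Z| = √(7200² + 15000²) = 16700 Ω
I = V/|Z| = 31.7/16700 = 1.90 mA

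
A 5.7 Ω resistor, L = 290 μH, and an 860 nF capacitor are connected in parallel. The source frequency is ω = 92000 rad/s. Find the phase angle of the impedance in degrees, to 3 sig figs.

-13.4°

X_L = ωL = 26.7 Ω
X_C = 1/(ωC) = 12.6 Ω
Parallel: admittances add. Y = 1/R + 1/(jωL) + jωC
Y = (0.175 + j0.0416) S
|Y| = 0.180 S → |Z| = 1/|Y| = 5.55 Ω, ∠Z = −∠Y = -13.4°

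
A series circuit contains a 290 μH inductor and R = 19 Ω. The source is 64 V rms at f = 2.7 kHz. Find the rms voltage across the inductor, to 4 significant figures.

16.04 V

ω = 2πf = 16960 rad/s
X_L = ωL = 4.920 Ω
Z = 19.00 + j4.920 Ω
|Z| = √(19.00² + 4.920²) = 19.63 Ω
I = V/|Z| = 3.261 A
V_L = I·|Z_L| = 3.261 × 4.920 = 16.04 V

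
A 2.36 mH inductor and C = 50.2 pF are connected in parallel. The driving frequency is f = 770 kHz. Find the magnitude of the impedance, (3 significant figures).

6440 Ω

ω = 2πf = 4.838e+06 rad/s
X_L = ωL = 11400 Ω
X_C = 1/(ωC) = 4120 Ω
Parallel: admittances add. Y = 1/(jωL) + jωC
Y = (0 + j0.000155) S
|Y| = 0.000155 S → |Z| = 1/|Y| = 6440 Ω, ∠Z = −∠Y = -90.0°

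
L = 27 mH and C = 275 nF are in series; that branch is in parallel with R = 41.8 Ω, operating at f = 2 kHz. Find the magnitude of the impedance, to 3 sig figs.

ω = 2πf = 12570 rad/s
X_L = ωL = 339 Ω
X_C = 1/(ωC) = 289 Ω
Branch 1: Z₁ = R = 41.8 Ω
Branch 2 (series LC): Z₂ = j(X_L − X_C) = j49.9 Ω
Parallel: Z = Z₁Z₂/(Z₁+Z₂), |Z| = 32.0 Ω, ∠Z = 39.9°

32.0 Ω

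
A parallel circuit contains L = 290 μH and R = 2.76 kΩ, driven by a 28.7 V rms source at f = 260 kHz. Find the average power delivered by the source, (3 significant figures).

ω = 2πf = 1.634e+06 rad/s
X_L = ωL = 474 Ω
Parallel: admittances add. Y = 1/R + 1/(jωL)
Y = (0.000362 − j0.00211) S
|Y| = 0.00214 S → |Z| = 1/|Y| = 467 Ω, ∠Z = −∠Y = 80.3°
I = V/|Z| = 61.5 mA
P = VI cos φ = 28.7 × 0.0615 × cos(80.3°) = 298 mW

298 mW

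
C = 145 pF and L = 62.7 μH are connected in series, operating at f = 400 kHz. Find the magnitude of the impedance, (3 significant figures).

2590 Ω

ω = 2πf = 2.513e+06 rad/s
X_L = ωL = 158 Ω
X_C = 1/(ωC) = 2740 Ω
Net reactance X = X_L − X_C = -2590 Ω
Z = − j2590 Ω
|Z| = √(0² + 2590²) = 2590 Ω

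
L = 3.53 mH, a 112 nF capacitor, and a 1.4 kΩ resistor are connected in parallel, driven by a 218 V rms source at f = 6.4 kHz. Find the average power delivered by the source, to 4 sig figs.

33.95 W

ω = 2πf = 40210 rad/s
X_L = ωL = 141.9 Ω
X_C = 1/(ωC) = 222.0 Ω
Parallel: admittances add. Y = 1/R + 1/(jωL) + jωC
Y = (0.0007143 − j0.002541) S
|Y| = 0.002639 S → |Z| = 1/|Y| = 378.9 Ω, ∠Z = −∠Y = 74.30°
I = V/|Z| = 575.4 mA
P = VI cos φ = 218 × 0.5754 × cos(74.30°) = 33.95 W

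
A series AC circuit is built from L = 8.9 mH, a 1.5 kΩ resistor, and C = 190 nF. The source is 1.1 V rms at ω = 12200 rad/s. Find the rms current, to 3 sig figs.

717 μA

X_L = ωL = 109 Ω
X_C = 1/(ωC) = 431 Ω
Net reactance X = X_L − X_C = -323 Ω
Z = 1500 − j323 Ω
|Z| = √(1500² + 323²) = 1530 Ω
I = V/|Z| = 1.1/1530 = 717 μA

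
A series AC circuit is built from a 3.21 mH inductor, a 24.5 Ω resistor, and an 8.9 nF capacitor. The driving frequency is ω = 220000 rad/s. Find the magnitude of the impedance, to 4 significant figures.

X_L = ωL = 706.2 Ω
X_C = 1/(ωC) = 510.7 Ω
Net reactance X = X_L − X_C = 195.5 Ω
Z = 24.50 + j195.5 Ω
|Z| = √(24.50² + 195.5²) = 197.0 Ω

197.0 Ω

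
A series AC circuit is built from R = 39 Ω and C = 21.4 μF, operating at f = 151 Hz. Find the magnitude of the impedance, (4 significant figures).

62.82 Ω

ω = 2πf = 948.8 rad/s
X_C = 1/(ωC) = 49.25 Ω
Z = 39.00 − j49.25 Ω
|Z| = √(39.00² + 49.25²) = 62.82 Ω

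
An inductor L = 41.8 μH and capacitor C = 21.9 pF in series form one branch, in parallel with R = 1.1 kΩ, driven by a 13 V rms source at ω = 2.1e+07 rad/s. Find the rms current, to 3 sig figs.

15.5 mA

X_L = ωL = 878 Ω
X_C = 1/(ωC) = 2170 Ω
Branch 1: Z₁ = R = 1100 Ω
Branch 2 (series LC): Z₂ = j(X_L − X_C) = −j1300 Ω
Parallel: Z = Z₁Z₂/(Z₁+Z₂), |Z| = 839 Ω, ∠Z = -40.3°
I = V/|Z| = 13/839 = 15.5 mA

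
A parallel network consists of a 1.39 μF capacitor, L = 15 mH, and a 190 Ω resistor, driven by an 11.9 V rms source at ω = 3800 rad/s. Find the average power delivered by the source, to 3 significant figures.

X_L = ωL = 57.0 Ω
X_C = 1/(ωC) = 189 Ω
Parallel: admittances add. Y = 1/R + 1/(jωL) + jωC
Y = (0.00526 − j0.0123) S
|Y| = 0.0133 S → |Z| = 1/|Y| = 74.9 Ω, ∠Z = −∠Y = 66.8°
I = V/|Z| = 159 mA
P = VI cos φ = 11.9 × 0.159 × cos(66.8°) = 745 mW

745 mW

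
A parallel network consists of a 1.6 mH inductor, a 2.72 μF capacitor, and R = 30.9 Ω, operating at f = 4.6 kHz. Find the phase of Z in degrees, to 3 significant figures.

-60.4°

ω = 2πf = 28900 rad/s
X_L = ωL = 46.2 Ω
X_C = 1/(ωC) = 12.7 Ω
Parallel: admittances add. Y = 1/R + 1/(jωL) + jωC
Y = (0.0324 + j0.0570) S
|Y| = 0.0655 S → |Z| = 1/|Y| = 15.3 Ω, ∠Z = −∠Y = -60.4°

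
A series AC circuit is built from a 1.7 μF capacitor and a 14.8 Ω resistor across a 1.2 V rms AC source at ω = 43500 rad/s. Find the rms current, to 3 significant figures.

X_C = 1/(ωC) = 13.5 Ω
Z = 14.8 − j13.5 Ω
|Z| = √(14.8² + 13.5²) = 20.0 Ω
I = V/|Z| = 1.2/20.0 = 59.9 mA

59.9 mA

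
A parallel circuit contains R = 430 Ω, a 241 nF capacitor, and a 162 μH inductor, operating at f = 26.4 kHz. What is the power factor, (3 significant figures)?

ω = 2πf = 165900 rad/s
X_L = ωL = 26.9 Ω
X_C = 1/(ωC) = 25.0 Ω
Parallel: admittances add. Y = 1/R + 1/(jωL) + jωC
Y = (0.00233 + j0.00276) S
|Y| = 0.00361 S → |Z| = 1/|Y| = 277 Ω, ∠Z = −∠Y = -49.9°
cos φ = cos(-49.9°) = 0.644

0.644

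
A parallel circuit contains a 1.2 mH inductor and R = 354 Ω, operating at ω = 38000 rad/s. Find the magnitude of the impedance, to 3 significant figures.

45.2 Ω

X_L = ωL = 45.6 Ω
Parallel: admittances add. Y = 1/R + 1/(jωL)
Y = (0.00282 − j0.0219) S
|Y| = 0.0221 S → |Z| = 1/|Y| = 45.2 Ω, ∠Z = −∠Y = 82.7°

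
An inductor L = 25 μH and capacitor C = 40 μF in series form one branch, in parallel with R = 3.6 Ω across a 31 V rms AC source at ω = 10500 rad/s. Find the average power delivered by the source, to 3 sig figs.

X_L = ωL = 0.263 Ω
X_C = 1/(ωC) = 2.38 Ω
Branch 1: Z₁ = R = 3.60 Ω
Branch 2 (series LC): Z₂ = j(X_L − X_C) = −j2.12 Ω
Parallel: Z = Z₁Z₂/(Z₁+Z₂), |Z| = 1.83 Ω, ∠Z = -59.5°
I = V/|Z| = 17.0 A
P = VI cos φ = 31 × 17.0 × cos(-59.5°) = 267 W

267 W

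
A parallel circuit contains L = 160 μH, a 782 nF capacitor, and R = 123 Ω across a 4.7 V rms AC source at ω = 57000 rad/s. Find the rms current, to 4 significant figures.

308.2 mA

X_L = ωL = 9.120 Ω
X_C = 1/(ωC) = 22.43 Ω
Parallel: admittances add. Y = 1/R + 1/(jωL) + jωC
Y = (0.008130 − j0.06508) S
|Y| = 0.06558 S → |Z| = 1/|Y| = 15.25 Ω, ∠Z = −∠Y = 82.88°
I = V/|Z| = 4.7/15.25 = 308.2 mA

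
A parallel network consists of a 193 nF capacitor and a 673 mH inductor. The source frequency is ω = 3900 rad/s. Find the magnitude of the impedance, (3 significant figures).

2690 Ω

X_L = ωL = 2620 Ω
X_C = 1/(ωC) = 1330 Ω
Parallel: admittances add. Y = 1/(jωL) + jωC
Y = (0 + j0.000372) S
|Y| = 0.000372 S → |Z| = 1/|Y| = 2690 Ω, ∠Z = −∠Y = -90.0°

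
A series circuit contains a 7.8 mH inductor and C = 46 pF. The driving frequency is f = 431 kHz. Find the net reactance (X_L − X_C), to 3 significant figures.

ω = 2πf = 2.708e+06 rad/s
X_L = ωL = 21100 Ω
X_C = 1/(ωC) = 8030 Ω
X = 21100 − 8030 = 13100 Ω

13100 Ω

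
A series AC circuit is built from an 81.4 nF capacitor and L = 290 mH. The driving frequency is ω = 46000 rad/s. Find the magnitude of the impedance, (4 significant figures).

X_L = ωL = 13340 Ω
X_C = 1/(ωC) = 267.1 Ω
Net reactance X = X_L − X_C = 13070 Ω
Z = j13070 Ω
|Z| = √(0² + 13070²) = 13070 Ω

13070 Ω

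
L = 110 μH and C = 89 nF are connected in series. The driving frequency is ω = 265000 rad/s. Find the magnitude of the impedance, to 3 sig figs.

13.2 Ω

X_L = ωL = 29.2 Ω
X_C = 1/(ωC) = 42.4 Ω
Net reactance X = X_L − X_C = -13.2 Ω
Z = − j13.2 Ω
|Z| = √(0² + 13.2²) = 13.2 Ω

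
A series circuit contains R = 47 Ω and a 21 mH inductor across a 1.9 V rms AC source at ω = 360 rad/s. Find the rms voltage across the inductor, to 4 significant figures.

X_L = ωL = 7.560 Ω
Z = 47.00 + j7.560 Ω
|Z| = √(47.00² + 7.560²) = 47.60 Ω
I = V/|Z| = 39.91 mA
V_L = I·|Z_L| = 0.03991 × 7.560 = 0.3017 V

0.3017 V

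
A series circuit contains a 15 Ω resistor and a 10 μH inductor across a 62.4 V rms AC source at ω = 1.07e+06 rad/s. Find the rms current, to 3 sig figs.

3.39 A

X_L = ωL = 10.7 Ω
Z = 15.0 + j10.7 Ω
|Z| = √(15.0² + 10.7²) = 18.4 Ω
I = V/|Z| = 62.4/18.4 = 3.39 A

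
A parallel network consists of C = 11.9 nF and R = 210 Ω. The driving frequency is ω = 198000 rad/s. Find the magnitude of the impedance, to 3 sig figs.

X_C = 1/(ωC) = 424 Ω
Parallel: admittances add. Y = 1/R + jωC
Y = (0.00476 + j0.00236) S
|Y| = 0.00531 S → |Z| = 1/|Y| = 188 Ω, ∠Z = −∠Y = -26.3°

188 Ω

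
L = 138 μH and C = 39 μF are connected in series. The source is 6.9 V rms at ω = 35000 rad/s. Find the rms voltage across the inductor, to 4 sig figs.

8.134 V

X_L = ωL = 4.830 Ω
X_C = 1/(ωC) = 0.7326 Ω
Net reactance X = X_L − X_C = 4.097 Ω
Z = j4.097 Ω
|Z| = √(0² + 4.097²) = 4.097 Ω
I = V/|Z| = 1.684 A
V_L = I·|Z_L| = 1.684 × 4.830 = 8.134 V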